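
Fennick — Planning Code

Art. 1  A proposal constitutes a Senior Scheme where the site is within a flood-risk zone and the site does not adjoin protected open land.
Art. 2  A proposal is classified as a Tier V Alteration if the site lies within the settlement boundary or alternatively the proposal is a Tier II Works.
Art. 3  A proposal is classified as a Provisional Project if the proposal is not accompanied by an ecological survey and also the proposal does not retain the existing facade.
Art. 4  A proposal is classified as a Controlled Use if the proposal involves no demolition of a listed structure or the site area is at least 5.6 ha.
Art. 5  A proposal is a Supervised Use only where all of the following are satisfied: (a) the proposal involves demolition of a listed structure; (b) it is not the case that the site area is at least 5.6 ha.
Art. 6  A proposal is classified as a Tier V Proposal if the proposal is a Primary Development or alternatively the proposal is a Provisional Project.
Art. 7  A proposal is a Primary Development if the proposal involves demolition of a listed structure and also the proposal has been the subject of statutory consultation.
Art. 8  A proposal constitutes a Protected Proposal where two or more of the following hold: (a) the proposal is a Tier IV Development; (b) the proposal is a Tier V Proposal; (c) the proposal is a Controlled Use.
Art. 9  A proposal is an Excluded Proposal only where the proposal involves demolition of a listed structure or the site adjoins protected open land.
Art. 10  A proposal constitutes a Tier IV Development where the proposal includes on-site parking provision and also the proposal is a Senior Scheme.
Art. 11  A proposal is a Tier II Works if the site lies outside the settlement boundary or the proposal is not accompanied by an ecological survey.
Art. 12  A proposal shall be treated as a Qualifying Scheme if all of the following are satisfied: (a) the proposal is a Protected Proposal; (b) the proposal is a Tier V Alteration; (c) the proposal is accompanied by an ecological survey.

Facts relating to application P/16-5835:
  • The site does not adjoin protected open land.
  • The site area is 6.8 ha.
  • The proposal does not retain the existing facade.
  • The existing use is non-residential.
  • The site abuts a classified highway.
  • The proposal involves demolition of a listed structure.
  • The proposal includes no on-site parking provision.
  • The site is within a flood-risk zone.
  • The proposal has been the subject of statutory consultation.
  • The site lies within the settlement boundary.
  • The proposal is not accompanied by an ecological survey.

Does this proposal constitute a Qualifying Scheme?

article 1 — Senior Scheme: [the site is within a flood-risk zone? yes] AND [the site does not adjoin protected open land? yes] → satisfied.
article 10 — Tier IV Development: [the proposal includes on-site parking provision? no] AND [Senior Scheme (article 1)? yes] → not satisfied.
article 7 — Primary Development: [the proposal involves demolition of a listed structure? yes] AND [the proposal has been the subject of statutory consultation? yes] → satisfied.
article 3 — Provisional Project: [the proposal is not accompanied by an ecological survey? yes] AND [the proposal does not retain the existing facade? yes] → satisfied.
article 6 — Tier V Proposal: [Primary Development (article 7)? yes] OR [Provisional Project (article 3)? yes] → satisfied.
article 4 — Controlled Use: [the proposal involves no demolition of a listed structure? no] OR [site area: 6.8 ha ≥ 5.6 ha? yes] → satisfied.
article 8 — Protected Proposal: Tier IV Development (article 10)? no; Tier V Proposal (article 6)? yes; Controlled Use (article 4)? yes — 2 of 3 hold (need ≥2) → satisfied.
article 11 — Tier II Works: [the site lies outside the settlement boundary? no] OR [the proposal is not accompanied by an ecological survey? yes] → satisfied.
article 2 — Tier V Alteration: [the site lies within the settlement boundary? yes] OR [Tier II Works (article 11)? yes] → satisfied.
article 12 — Qualifying Scheme: [Protected Proposal (article 8)? yes] AND [Tier V Alteration (article 2)? yes] AND [the proposal is accompanied by an ecological survey? no] → not satisfied.

No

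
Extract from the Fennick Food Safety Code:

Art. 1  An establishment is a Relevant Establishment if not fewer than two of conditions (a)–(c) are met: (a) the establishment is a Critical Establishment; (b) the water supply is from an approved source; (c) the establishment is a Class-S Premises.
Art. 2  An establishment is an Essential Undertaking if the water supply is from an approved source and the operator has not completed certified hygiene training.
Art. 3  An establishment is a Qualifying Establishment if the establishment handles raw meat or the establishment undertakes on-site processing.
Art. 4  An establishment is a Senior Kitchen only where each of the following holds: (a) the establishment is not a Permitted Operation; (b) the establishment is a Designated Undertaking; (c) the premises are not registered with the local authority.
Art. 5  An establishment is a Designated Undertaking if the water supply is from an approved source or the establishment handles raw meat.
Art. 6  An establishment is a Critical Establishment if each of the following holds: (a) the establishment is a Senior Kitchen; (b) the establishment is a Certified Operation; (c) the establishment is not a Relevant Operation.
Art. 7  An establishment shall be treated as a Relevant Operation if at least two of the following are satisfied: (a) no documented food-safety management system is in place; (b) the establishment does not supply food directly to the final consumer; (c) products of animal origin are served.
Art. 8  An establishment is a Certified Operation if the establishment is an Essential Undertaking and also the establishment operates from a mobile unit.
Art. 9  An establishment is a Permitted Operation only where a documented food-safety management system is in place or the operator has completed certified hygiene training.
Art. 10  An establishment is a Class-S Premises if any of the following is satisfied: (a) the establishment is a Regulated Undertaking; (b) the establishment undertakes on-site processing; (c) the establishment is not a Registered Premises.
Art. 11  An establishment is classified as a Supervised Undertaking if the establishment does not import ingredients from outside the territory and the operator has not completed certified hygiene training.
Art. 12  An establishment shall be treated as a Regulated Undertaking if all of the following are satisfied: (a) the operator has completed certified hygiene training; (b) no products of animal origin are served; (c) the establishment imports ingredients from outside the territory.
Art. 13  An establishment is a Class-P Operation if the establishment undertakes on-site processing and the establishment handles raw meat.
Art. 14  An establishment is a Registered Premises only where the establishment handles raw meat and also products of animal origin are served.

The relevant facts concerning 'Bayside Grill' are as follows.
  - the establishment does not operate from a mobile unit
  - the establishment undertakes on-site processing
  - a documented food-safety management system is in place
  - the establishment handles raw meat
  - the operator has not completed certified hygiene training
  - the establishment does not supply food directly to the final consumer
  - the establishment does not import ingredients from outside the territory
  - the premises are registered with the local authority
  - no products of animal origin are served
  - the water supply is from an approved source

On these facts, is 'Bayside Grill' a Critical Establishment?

article 9 — Permitted Operation: [a documented food-safety management system is in place? yes] OR [the operator has completed certified hygiene training? no] → satisfied.
article 5 — Designated Undertaking: [the water supply is from an approved source? yes] OR [the establishment handles raw meat? yes] → satisfied.
article 4 — Senior Kitchen: [not a Permitted Operation (article 9)? no] AND [Designated Undertaking (article 5)? yes] AND [the premises are not registered with the local authority? no] → not satisfied.
article 2 — Essential Undertaking: [the water supply is from an approved source? yes] AND [the operator has not completed certified hygiene training? yes] → satisfied.
article 8 — Certified Operation: [Essential Undertaking (article 2)? yes] AND [the establishment operates from a mobile unit? no] → not satisfied.
article 7 — Relevant Operation: no documented food-safety management system is in place? no; the establishment does not supply food directly to the final consumer? yes; products of animal origin are served? no — 1 of 3 hold (need ≥2) → not satisfied.
article 6 — Critical Establishment: [Senior Kitchen (article 4)? no] AND [Certified Operation (article 8)? no] AND [not a Relevant Operation (article 7)? yes] → not satisfied.

No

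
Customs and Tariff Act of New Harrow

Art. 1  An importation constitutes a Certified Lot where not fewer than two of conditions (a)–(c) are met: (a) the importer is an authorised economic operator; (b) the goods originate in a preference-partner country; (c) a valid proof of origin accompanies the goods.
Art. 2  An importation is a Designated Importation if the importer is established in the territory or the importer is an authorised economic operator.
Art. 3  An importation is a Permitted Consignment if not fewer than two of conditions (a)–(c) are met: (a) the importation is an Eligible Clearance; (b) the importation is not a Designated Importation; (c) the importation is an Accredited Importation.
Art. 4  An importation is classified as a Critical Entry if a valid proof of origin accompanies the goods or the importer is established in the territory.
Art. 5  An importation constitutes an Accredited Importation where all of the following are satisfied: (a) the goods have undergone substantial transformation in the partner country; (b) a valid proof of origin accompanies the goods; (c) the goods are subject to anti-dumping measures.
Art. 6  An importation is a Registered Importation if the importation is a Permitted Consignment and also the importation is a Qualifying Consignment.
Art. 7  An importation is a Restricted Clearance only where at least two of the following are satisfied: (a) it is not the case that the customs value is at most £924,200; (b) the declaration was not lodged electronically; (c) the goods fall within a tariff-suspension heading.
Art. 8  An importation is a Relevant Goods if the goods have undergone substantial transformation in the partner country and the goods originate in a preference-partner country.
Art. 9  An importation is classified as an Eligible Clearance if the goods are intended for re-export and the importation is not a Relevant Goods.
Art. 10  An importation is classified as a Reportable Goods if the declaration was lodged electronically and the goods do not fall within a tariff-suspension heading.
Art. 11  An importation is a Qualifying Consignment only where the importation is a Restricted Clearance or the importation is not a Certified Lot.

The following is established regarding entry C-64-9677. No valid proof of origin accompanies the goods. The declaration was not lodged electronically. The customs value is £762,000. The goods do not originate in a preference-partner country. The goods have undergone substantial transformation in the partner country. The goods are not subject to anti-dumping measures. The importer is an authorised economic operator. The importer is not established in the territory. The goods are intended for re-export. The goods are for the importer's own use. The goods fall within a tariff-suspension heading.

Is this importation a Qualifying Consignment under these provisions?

Yes

article 7 — Restricted Clearance: customs value: £762,000 ≤ £924,200? yes, so negated condition no; the declaration was not lodged electronically? yes; the goods fall within a tariff-suspension heading? yes — 2 of 3 hold (need ≥2) → satisfied.
article 1 — Certified Lot: the importer is an authorised economic operator? yes; the goods originate in a preference-partner country? no; a valid proof of origin accompanies the goods? no — 1 of 3 hold (need ≥2) → not satisfied.
article 11 — Qualifying Consignment: [Restricted Clearance (article 7)? yes] OR [not a Certified Lot (article 1)? yes] → satisfied.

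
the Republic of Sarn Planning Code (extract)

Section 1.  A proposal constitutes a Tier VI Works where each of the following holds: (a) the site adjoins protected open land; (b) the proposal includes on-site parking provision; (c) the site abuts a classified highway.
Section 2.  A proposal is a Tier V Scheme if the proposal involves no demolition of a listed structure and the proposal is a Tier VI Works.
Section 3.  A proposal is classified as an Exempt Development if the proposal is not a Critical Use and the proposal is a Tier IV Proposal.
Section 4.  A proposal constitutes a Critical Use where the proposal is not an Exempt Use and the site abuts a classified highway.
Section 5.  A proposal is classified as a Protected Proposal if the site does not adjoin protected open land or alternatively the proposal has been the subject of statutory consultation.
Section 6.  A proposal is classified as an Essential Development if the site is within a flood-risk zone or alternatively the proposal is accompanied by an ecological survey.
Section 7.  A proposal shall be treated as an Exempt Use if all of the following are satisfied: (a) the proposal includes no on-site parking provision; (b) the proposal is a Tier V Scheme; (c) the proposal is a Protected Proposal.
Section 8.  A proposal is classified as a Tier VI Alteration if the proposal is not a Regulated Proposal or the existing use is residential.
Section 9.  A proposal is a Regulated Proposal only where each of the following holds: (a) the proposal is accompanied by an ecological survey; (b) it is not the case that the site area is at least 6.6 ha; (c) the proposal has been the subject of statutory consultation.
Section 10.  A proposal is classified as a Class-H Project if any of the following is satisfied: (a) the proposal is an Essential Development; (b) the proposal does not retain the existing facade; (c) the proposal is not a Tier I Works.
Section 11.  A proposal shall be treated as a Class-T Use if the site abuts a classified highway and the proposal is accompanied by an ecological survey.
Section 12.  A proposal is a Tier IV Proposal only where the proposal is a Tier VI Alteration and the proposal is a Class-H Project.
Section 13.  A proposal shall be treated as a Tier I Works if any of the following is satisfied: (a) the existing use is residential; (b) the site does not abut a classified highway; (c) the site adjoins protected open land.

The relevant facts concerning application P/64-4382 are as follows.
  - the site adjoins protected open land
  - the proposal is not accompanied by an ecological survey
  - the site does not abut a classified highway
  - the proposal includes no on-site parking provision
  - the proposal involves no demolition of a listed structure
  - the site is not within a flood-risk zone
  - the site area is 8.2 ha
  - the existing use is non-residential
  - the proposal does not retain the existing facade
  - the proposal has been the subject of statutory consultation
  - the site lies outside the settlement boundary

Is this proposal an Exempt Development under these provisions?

Under section 1: the site adjoins protected open land? yes; and the proposal includes on-site parking provision? no; and the site abuts a classified highway? no. So the proposal is not a Tier VI Works.
Under section 2: the proposal involves no demolition of a listed structure? yes; and Tier VI Works (section 1)? no. So the proposal is not a Tier V Scheme.
Under section 5: the site does not adjoin protected open land? no; or the proposal has been the subject of statutory consultation? yes. So the proposal is a Protected Proposal.
Under section 7: the proposal includes no on-site parking provision? yes; and Tier V Scheme (section 2)? no; and Protected Proposal (section 5)? yes. So the proposal is not an Exempt Use.
Under section 4: not an Exempt Use (section 7)? yes; and the site abuts a classified highway? no. So the proposal is not a Critical Use.
Under section 9: the proposal is accompanied by an ecological survey? no; and site area: 8.2 ha ≥ 6.6 ha? yes, so negated condition no; and the proposal has been the subject of statutory consultation? yes. So the proposal is not a Regulated Proposal.
Under section 8: not a Regulated Proposal (section 9)? yes; or the existing use is residential? no. So the proposal is a Tier VI Alteration.
Under section 6: the site is within a flood-risk zone? no; or the proposal is accompanied by an ecological survey? no. So the proposal is not an Essential Development.
Under section 13: the existing use is residential? no; or the site does not abut a classified highway? yes; or the site adjoins protected open land? yes. So the proposal is a Tier I Works.
Under section 10: Essential Development (section 6)? no; or the proposal does not retain the existing facade? yes; or not a Tier I Works (section 13)? no. So the proposal is a Class-H Project.
Under section 12: Tier VI Alteration (section 8)? yes; and Class-H Project (section 10)? yes. So the proposal is a Tier IV Proposal.
Under section 3: not a Critical Use (section 4)? yes; and Tier IV Proposal (section 12)? yes. So the proposal is an Exempt Development.

Yes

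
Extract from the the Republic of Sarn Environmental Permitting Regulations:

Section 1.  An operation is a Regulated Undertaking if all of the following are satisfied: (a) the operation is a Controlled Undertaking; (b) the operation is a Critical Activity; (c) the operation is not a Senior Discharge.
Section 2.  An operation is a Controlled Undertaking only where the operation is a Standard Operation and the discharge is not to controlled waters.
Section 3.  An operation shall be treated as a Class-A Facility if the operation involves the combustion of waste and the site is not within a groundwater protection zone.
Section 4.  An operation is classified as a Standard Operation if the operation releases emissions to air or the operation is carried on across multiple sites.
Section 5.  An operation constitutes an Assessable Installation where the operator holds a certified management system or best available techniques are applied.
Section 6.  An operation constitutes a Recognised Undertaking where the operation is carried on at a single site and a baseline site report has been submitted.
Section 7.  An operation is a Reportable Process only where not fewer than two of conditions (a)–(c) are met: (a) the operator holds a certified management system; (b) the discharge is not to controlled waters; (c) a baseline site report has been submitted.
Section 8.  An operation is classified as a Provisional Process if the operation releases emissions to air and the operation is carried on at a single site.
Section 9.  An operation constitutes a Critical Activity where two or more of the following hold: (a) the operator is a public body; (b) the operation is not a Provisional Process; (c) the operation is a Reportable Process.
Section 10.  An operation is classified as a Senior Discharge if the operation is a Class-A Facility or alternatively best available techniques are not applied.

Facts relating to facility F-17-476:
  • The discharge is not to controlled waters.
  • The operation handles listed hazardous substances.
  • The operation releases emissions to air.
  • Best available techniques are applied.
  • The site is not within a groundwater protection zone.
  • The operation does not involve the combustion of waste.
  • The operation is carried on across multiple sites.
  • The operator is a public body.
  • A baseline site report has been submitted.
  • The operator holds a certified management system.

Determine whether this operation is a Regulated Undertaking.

Yes

Under section 4: the operation releases emissions to air? yes; or the operation is carried on across multiple sites? yes. So the operation is a Standard Operation.
Under section 2: Standard Operation (section 4)? yes; and the discharge is not to controlled waters? yes. So the operation is a Controlled Undertaking.
Under section 8: the operation releases emissions to air? yes; and the operation is carried on at a single site? no. So the operation is not a Provisional Process.
Under section 7: the operator holds a certified management system? yes; the discharge is not to controlled waters? yes; a baseline site report has been submitted? yes — 3 of 3 hold (need ≥2) → satisfied.
Under section 9: the operator is a public body? yes; not a Provisional Process (section 8)? yes; Reportable Process (section 7)? yes — 3 of 3 hold (need ≥2) → satisfied.
Under section 3: the operation involves the combustion of waste? no; and the site is not within a groundwater protection zone? yes. So the operation is not a Class-A Facility.
Under section 10: Class-A Facility (section 3)? no; or best available techniques are not applied? no. So the operation is not a Senior Discharge.
Under section 1: Controlled Undertaking (section 2)? yes; and Critical Activity (section 9)? yes; and not a Senior Discharge (section 10)? yes. So the operation is a Regulated Undertaking.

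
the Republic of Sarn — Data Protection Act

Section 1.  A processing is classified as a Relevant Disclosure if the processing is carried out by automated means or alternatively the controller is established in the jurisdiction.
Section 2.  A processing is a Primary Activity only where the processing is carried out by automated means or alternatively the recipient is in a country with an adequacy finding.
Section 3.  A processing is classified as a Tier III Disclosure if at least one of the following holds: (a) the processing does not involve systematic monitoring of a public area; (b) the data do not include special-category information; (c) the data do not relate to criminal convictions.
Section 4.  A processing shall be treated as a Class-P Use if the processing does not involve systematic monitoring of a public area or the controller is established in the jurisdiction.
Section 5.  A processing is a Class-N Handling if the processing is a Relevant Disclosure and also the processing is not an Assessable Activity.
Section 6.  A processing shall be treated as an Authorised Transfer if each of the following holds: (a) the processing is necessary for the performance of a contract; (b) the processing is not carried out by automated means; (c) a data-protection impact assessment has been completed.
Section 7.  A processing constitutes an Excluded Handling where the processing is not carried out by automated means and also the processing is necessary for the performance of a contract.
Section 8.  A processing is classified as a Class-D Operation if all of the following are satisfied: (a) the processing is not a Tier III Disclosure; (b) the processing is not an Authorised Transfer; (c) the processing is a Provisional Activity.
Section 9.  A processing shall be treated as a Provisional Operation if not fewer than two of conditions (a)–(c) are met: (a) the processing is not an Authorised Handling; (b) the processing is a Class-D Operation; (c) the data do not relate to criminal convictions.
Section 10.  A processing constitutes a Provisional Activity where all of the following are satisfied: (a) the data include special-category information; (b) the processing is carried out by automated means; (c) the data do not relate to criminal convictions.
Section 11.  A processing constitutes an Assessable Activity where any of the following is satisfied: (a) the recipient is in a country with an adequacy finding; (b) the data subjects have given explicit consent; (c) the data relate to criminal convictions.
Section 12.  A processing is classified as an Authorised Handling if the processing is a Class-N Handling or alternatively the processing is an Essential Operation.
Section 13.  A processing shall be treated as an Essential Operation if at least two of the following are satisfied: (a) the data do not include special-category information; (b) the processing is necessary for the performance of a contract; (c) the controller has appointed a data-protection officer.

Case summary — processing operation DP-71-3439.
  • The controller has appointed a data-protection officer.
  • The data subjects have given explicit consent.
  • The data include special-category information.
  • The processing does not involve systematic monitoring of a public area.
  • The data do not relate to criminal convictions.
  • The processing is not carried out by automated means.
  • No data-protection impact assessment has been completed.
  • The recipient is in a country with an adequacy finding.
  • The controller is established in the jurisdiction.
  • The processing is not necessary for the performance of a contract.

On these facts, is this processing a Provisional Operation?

Yes

section 1 — Relevant Disclosure: [the processing is carried out by automated means? no] OR [the controller is established in the jurisdiction? yes] → satisfied.
section 11 — Assessable Activity: [the recipient is in a country with an adequacy finding? yes] OR [the data subjects have given explicit consent? yes] OR [the data relate to criminal convictions? no] → satisfied.
section 5 — Class-N Handling: [Relevant Disclosure (section 1)? yes] AND [not an Assessable Activity (section 11)? no] → not satisfied.
section 13 — Essential Operation: the data do not include special-category information? no; the processing is necessary for the performance of a contract? no; the controller has appointed a data-protection officer? yes — 1 of 3 hold (need ≥2) → not satisfied.
section 12 — Authorised Handling: [Class-N Handling (section 5)? no] OR [Essential Operation (section 13)? no] → not satisfied.
section 3 — Tier III Disclosure: [the processing does not involve systematic monitoring of a public area? yes] OR [the data do not include special-category information? no] OR [the data do not relate to criminal convictions? yes] → satisfied.
section 6 — Authorised Transfer: [the processing is necessary for the performance of a contract? no] AND [the processing is not carried out by automated means? yes] AND [a data-protection impact assessment has been completed? no] → not satisfied.
section 10 — Provisional Activity: [the data include special-category information? yes] AND [the processing is carried out by automated means? no] AND [the data do not relate to criminal convictions? yes] → not satisfied.
section 8 — Class-D Operation: [not a Tier III Disclosure (section 3)? no] AND [not an Authorised Transfer (section 6)? yes] AND [Provisional Activity (section 10)? no] → not satisfied.
section 9 — Provisional Operation: not an Authorised Handling (section 12)? yes; Class-D Operation (section 8)? no; the data do not relate to criminal convictions? yes — 2 of 3 hold (need ≥2) → satisfied.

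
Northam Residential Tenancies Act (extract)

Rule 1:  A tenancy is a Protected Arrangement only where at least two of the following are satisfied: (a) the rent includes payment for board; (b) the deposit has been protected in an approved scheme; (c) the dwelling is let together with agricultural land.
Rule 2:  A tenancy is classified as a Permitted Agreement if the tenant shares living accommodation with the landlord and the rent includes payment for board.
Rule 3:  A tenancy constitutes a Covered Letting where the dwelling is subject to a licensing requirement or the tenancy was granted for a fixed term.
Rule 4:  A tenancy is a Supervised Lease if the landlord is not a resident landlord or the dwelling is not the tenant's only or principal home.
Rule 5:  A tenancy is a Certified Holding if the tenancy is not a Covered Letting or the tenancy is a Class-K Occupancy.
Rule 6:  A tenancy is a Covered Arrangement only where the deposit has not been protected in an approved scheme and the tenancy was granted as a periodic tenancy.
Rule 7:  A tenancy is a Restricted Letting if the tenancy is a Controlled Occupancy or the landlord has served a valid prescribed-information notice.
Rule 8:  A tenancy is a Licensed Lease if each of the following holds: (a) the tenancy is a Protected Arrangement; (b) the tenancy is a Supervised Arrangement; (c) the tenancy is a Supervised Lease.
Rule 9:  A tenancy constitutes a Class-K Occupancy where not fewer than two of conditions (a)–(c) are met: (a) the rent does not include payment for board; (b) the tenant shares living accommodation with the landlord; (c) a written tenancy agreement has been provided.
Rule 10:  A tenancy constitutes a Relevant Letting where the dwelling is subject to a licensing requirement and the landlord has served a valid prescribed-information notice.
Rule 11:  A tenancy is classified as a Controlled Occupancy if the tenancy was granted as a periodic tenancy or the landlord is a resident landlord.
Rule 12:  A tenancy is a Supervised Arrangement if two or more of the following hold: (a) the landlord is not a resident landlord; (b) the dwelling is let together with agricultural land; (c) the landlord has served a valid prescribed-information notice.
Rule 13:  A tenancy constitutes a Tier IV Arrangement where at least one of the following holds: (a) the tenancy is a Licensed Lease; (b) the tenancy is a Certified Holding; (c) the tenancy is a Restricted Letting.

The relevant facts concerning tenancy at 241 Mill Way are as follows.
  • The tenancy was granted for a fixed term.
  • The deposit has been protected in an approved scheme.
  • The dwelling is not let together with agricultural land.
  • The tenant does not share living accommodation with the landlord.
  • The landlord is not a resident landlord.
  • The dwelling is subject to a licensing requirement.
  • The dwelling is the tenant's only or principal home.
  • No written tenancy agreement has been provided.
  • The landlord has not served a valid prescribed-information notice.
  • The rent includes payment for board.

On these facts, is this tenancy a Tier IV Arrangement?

No

rule 1 — Protected Arrangement: the rent includes payment for board? yes; the deposit has been protected in an approved scheme? yes; the dwelling is let together with agricultural land? no — 2 of 3 hold (need ≥2) → satisfied.
rule 12 — Supervised Arrangement: the landlord is not a resident landlord? yes; the dwelling is let together with agricultural land? no; the landlord has served a valid prescribed-information notice? no — 1 of 3 hold (need ≥2) → not satisfied.
rule 4 — Supervised Lease: [the landlord is not a resident landlord? yes] OR [the dwelling is not the tenant's only or principal home? no] → satisfied.
rule 8 — Licensed Lease: [Protected Arrangement (rule 1)? yes] AND [Supervised Arrangement (rule 12)? no] AND [Supervised Lease (rule 4)? yes] → not satisfied.
rule 3 — Covered Letting: [the dwelling is subject to a licensing requirement? yes] OR [the tenancy was granted for a fixed term? yes] → satisfied.
rule 9 — Class-K Occupancy: the rent does not include payment for board? no; the tenant shares living accommodation with the landlord? no; a written tenancy agreement has been provided? no — 0 of 3 hold (need ≥2) → not satisfied.
rule 5 — Certified Holding: [not a Covered Letting (rule 3)? no] OR [Class-K Occupancy (rule 9)? no] → not satisfied.
rule 11 — Controlled Occupancy: [the tenancy was granted as a periodic tenancy? no] OR [the landlord is a resident landlord? no] → not satisfied.
rule 7 — Restricted Letting: [Controlled Occupancy (rule 11)? no] OR [the landlord has served a valid prescribed-information notice? no] → not satisfied.
rule 13 — Tier IV Arrangement: [Licensed Lease (rule 8)? no] OR [Certified Holding (rule 5)? no] OR [Restricted Letting (rule 7)? no] → not satisfied.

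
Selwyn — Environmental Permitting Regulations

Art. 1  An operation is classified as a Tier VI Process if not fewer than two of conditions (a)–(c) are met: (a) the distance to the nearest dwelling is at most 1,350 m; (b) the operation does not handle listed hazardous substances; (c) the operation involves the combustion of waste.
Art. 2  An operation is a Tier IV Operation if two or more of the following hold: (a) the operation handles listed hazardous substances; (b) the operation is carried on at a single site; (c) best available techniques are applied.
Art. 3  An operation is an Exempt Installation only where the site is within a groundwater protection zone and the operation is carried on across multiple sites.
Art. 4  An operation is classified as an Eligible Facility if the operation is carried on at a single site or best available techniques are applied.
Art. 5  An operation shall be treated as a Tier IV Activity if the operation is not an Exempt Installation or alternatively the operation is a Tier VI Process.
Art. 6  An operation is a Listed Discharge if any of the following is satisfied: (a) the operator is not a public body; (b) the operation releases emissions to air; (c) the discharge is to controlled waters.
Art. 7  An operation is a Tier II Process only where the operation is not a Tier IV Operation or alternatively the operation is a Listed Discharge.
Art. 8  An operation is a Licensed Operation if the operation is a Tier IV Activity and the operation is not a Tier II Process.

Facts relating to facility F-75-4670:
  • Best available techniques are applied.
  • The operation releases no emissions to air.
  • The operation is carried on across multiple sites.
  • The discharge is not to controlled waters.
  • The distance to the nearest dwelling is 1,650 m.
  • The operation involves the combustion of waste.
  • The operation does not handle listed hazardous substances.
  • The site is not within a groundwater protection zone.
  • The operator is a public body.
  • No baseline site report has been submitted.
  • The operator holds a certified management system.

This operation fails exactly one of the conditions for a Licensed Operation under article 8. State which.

Tier II Process

Under article 3: the site is within a groundwater protection zone? no; and the operation is carried on across multiple sites? yes. So the operation is not an Exempt Installation.
Under article 1: distance to the nearest dwelling: 1,650 m ≤ 1,350 m? no; the operation does not handle listed hazardous substances? yes; the operation involves the combustion of waste? yes — 2 of 3 hold (need ≥2) → satisfied.
Under article 5: not an Exempt Installation (article 3)? yes; or Tier VI Process (article 1)? yes. So the operation is a Tier IV Activity.
Under article 2: the operation handles listed hazardous substances? no; the operation is carried on at a single site? no; best available techniques are applied? yes — 1 of 3 hold (need ≥2) → not satisfied.
Under article 6: the operator is not a public body? no; or the operation releases emissions to air? no; or the discharge is to controlled waters? no. So the operation is not a Listed Discharge.
Under article 7: not a Tier IV Operation (article 2)? yes; or Listed Discharge (article 6)? no. So the operation is a Tier II Process.
Under article 8: Tier IV Activity (article 5)? yes; and not a Tier II Process (article 7)? no. So the operation is not a Licensed Operation.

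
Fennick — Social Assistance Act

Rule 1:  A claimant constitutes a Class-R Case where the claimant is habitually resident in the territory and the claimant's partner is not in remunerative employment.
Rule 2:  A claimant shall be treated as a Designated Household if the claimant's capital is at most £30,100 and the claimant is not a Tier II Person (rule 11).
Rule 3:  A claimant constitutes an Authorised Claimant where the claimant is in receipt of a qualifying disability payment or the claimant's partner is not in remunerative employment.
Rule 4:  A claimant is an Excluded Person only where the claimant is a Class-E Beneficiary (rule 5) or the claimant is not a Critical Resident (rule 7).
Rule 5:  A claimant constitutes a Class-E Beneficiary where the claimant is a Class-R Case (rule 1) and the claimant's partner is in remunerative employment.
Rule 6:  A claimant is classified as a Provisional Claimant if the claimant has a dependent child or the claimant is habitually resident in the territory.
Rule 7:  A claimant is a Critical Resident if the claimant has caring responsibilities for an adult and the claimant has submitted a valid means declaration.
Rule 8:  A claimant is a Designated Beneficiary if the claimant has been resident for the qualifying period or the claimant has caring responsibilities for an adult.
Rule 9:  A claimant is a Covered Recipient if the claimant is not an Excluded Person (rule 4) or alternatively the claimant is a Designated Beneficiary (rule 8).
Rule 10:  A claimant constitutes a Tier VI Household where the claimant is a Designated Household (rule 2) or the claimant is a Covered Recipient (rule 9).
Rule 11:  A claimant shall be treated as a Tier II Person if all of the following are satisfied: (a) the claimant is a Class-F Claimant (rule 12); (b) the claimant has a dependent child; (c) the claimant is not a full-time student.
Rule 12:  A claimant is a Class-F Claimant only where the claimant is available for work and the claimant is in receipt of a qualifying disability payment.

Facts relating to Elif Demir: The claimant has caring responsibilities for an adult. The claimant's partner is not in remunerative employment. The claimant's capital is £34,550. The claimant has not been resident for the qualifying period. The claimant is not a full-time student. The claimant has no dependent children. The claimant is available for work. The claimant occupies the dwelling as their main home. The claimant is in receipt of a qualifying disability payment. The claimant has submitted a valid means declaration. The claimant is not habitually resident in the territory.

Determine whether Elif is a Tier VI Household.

rule 12 — Class-F Claimant: [the claimant is available for work? yes] AND [the claimant is in receipt of a qualifying disability payment? yes] → satisfied.
rule 11 — Tier II Person: [Class-F Claimant (rule 12)? yes] AND [the claimant has a dependent child? no] AND [the claimant is not a full-time student? yes] → not satisfied.
rule 2 — Designated Household: [claimant's capital: £34,550 ≤ £30,100? no] AND [not a Tier II Person (rule 11)? yes] → not satisfied.
rule 1 — Class-R Case: [the claimant is habitually resident in the territory? no] AND [the claimant's partner is not in remunerative employment? yes] → not satisfied.
rule 5 — Class-E Beneficiary: [Class-R Case (rule 1)? no] AND [the claimant's partner is in remunerative employment? no] → not satisfied.
rule 7 — Critical Resident: [the claimant has caring responsibilities for an adult? yes] AND [the claimant has submitted a valid means declaration? yes] → satisfied.
rule 4 — Excluded Person: [Class-E Beneficiary (rule 5)? no] OR [not a Critical Resident (rule 7)? no] → not satisfied.
rule 8 — Designated Beneficiary: [the claimant has been resident for the qualifying period? no] OR [the claimant has caring responsibilities for an adult? yes] → satisfied.
rule 9 — Covered Recipient: [not an Excluded Person (rule 4)? yes] OR [Designated Beneficiary (rule 8)? yes] → satisfied.
rule 10 — Tier VI Household: [Designated Household (rule 2)? no] OR [Covered Recipient (rule 9)? yes] → satisfied.

Yes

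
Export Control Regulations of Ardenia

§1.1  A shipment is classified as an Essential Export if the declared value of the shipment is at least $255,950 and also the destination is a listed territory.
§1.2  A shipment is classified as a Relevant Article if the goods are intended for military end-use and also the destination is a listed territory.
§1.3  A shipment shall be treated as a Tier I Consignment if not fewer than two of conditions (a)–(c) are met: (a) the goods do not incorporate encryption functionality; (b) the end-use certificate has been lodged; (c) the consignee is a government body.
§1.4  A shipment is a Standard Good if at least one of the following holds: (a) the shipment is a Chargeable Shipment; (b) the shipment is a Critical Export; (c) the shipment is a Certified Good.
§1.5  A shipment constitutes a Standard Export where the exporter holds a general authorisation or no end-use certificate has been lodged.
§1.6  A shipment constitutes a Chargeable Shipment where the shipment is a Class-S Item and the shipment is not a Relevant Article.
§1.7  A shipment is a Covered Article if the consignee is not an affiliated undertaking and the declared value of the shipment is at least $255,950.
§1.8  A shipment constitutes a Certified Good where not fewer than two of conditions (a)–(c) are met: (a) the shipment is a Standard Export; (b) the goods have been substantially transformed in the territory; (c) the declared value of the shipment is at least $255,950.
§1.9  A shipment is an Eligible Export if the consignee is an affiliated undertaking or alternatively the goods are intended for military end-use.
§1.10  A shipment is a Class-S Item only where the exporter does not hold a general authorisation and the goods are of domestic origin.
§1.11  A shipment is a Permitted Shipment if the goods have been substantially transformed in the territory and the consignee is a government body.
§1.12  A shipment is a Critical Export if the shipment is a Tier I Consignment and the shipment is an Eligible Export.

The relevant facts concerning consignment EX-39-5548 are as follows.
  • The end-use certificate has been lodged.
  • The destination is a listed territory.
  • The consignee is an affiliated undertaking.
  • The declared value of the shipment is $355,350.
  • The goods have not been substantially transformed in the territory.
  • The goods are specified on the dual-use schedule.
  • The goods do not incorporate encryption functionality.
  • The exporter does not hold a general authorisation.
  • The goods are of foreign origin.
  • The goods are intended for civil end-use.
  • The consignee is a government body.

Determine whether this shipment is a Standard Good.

Yes

§1.10 — Class-S Item: [the exporter does not hold a general authorisation? yes] AND [the goods are of domestic origin? no] → not satisfied.
§1.2 — Relevant Article: [the goods are intended for military end-use? no] AND [the destination is a listed territory? yes] → not satisfied.
§1.6 — Chargeable Shipment: [Class-S Item (§1.10)? no] AND [not a Relevant Article (§1.2)? yes] → not satisfied.
§1.3 — Tier I Consignment: the goods do not incorporate encryption functionality? yes; the end-use certificate has been lodged? yes; the consignee is a government body? yes — 3 of 3 hold (need ≥2) → satisfied.
§1.9 — Eligible Export: [the consignee is an affiliated undertaking? yes] OR [the goods are intended for military end-use? no] → satisfied.
§1.12 — Critical Export: [Tier I Consignment (§1.3)? yes] AND [Eligible Export (§1.9)? yes] → satisfied.
§1.5 — Standard Export: [the exporter holds a general authorisation? no] OR [no end-use certificate has been lodged? no] → not satisfied.
§1.8 — Certified Good: Standard Export (§1.5)? no; the goods have been substantially transformed in the territory? no; declared value of the shipment: $355,350 ≥ $255,950? yes — 1 of 3 hold (need ≥2) → not satisfied.
§1.4 — Standard Good: [Chargeable Shipment (§1.6)? no] OR [Critical Export (§1.12)? yes] OR [Certified Good (§1.8)? no] → satisfied.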